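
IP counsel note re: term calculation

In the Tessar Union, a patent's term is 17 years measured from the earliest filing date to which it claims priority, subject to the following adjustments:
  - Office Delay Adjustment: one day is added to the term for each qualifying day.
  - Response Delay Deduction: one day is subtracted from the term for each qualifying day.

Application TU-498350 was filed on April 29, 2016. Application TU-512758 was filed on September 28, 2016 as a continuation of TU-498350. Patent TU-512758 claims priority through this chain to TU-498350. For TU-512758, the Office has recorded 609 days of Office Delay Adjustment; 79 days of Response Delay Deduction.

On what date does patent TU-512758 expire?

Earliest priority filing: 29 April 2016.
Base term: 29 April 2016 + 17 years → 29 April 2033.
Office Delay Adjustment: +609 days → 29 December 2034.
Response Delay Deduction: −79 days → 11 October 2034.

2034-10-11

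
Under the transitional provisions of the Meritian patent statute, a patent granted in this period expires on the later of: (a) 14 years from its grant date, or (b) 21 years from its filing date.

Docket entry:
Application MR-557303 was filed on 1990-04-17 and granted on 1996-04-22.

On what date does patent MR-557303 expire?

April 17, 2011

(a) grant + 14 years → 22 April 2010.
(b) filing + 21 years → 17 April 2011.
Later of the two: 17 April 2011.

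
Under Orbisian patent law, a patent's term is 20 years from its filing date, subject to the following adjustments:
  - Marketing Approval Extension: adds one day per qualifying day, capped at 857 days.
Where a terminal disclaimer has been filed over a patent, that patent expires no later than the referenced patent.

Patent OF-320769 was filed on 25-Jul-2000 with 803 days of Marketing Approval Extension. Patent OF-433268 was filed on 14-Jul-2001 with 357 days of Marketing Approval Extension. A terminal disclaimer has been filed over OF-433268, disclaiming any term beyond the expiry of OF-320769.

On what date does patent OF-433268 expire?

2022-07-06

Natural term of OF-433268:
  Base: filing + 20 years → 14 July 2021.
  Marketing Approval Extension: 357 days (within the 857-day cap) → +357 days → 6 July 2022.
Expiry of referenced patent OF-320769:
  Base: filing + 20 years → 25 July 2020.
  Marketing Approval Extension: 803 days (within the 857-day cap) → +803 days → 6 October 2022.
Terminal disclaimer: OF-433268 expires on the earlier of 6 July 2022 and 6 October 2022.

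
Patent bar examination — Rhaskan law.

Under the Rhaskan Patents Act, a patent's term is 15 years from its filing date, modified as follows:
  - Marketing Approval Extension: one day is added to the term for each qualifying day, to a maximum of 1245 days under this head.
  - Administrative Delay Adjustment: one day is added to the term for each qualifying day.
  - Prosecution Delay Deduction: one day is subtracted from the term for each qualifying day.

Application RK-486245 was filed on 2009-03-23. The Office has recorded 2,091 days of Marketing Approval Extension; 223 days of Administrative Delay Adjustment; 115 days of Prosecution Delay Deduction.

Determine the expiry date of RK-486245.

Base term: filing date + 15 years → 23 March 2024.
Marketing Approval Extension: 2091 days claimed exceeds the 1245-day cap, so +1245 days → 20 August 2027.
Administrative Delay Adjustment: +223 days → 30 March 2028.
Prosecution Delay Deduction: −115 days → 6 December 2027.

2027-12-06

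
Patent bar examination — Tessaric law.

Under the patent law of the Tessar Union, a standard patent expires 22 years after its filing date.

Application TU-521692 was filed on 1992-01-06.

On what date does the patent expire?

Filing date + 22 years → 6 January 2014.

2014-01-06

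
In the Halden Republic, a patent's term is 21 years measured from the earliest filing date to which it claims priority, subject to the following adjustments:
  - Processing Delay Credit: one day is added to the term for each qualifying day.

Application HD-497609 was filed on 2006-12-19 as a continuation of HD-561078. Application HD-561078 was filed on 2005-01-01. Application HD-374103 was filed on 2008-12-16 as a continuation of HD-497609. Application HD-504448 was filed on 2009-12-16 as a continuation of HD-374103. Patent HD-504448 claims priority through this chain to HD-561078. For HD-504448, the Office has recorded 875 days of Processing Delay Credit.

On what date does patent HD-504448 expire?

2028-05-25

Earliest priority filing: 1 January 2005.
Base term: 1 January 2005 + 21 years → 1 January 2026.
Processing Delay Credit: +875 days → 25 May 2028.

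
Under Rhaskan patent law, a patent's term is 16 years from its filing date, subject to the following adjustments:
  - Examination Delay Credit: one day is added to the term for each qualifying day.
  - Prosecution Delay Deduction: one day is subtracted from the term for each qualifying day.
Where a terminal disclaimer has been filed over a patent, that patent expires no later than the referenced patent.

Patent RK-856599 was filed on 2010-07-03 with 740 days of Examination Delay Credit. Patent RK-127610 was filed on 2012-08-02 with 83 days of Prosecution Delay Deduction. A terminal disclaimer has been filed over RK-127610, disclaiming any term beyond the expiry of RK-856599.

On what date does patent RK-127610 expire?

2028-05-11

Natural term of RK-127610:
  Base: filing + 16 years → 2 August 2028.
  Prosecution Delay Deduction: −83 days → 11 May 2028.
Expiry of referenced patent RK-856599:
  Base: filing + 16 years → 3 July 2026.
  Examination Delay Credit: +740 days → 12 July 2028.
Terminal disclaimer: RK-127610 expires on the earlier of 11 May 2028 and 12 July 2028.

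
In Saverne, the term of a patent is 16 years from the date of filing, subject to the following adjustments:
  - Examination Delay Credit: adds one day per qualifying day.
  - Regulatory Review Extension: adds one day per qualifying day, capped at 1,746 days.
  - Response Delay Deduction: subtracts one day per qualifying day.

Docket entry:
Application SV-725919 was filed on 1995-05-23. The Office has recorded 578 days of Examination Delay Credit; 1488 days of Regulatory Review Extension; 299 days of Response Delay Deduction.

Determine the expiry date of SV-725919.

2016-03-24

Base term: filing date + 16 years → 23 May 2011.
Examination Delay Credit: +578 days → 21 December 2012.
Regulatory Review Extension: 1488 days (within the 1746-day cap) → +1488 days → 17 January 2017.
Response Delay Deduction: −299 days → 24 March 2016.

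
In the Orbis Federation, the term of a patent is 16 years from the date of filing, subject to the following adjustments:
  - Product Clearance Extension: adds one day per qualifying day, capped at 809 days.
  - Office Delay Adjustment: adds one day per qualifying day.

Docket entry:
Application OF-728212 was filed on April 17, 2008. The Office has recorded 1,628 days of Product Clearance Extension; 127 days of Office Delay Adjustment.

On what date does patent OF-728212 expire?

November 9, 2026

Base term: filing date + 16 years → 17 April 2024.
Product Clearance Extension: 1628 days claimed exceeds the 809-day cap, so +809 days → 5 July 2026.
Office Delay Adjustment: +127 days → 9 November 2026.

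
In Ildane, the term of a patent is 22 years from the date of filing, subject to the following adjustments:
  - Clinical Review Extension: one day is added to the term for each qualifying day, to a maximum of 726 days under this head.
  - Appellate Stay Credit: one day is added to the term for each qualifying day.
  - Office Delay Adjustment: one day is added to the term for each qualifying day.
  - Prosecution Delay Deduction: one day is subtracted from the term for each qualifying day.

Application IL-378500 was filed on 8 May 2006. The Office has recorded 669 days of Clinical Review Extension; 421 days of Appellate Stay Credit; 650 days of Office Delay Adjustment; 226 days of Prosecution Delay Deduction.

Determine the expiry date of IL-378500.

Base term: filing date + 22 years → 8 May 2028.
Clinical Review Extension: 669 days (within the 726-day cap) → +669 days → 8 March 2030.
Appellate Stay Credit: +421 days → 3 May 2031.
Office Delay Adjustment: +650 days → 11 February 2033.
Prosecution Delay Deduction: −226 days → 30 June 2032.

2032-06-30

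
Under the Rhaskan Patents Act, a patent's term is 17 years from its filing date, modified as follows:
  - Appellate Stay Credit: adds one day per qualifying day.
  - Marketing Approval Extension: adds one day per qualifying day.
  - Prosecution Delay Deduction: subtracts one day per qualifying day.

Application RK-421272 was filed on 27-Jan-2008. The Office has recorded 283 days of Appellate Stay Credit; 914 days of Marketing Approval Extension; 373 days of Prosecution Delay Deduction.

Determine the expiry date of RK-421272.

Base term: filing date + 17 years → 27 January 2025.
Appellate Stay Credit: +283 days → 6 November 2025.
Marketing Approval Extension: +914 days → 8 May 2028.
Prosecution Delay Deduction: −373 days → 1 May 2027.

2027-05-01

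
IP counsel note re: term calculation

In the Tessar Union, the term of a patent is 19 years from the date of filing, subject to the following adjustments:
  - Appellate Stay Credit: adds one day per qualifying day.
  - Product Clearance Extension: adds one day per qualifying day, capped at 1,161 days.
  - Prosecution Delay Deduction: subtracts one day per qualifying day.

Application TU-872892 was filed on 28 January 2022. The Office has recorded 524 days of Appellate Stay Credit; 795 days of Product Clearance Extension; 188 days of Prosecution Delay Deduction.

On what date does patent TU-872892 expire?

Base term: filing date + 19 years → 28 January 2041.
Appellate Stay Credit: +524 days → 6 July 2042.
Product Clearance Extension: 795 days (within the 1161-day cap) → +795 days → 8 September 2044.
Prosecution Delay Deduction: −188 days → 4 March 2044.

March 4, 2044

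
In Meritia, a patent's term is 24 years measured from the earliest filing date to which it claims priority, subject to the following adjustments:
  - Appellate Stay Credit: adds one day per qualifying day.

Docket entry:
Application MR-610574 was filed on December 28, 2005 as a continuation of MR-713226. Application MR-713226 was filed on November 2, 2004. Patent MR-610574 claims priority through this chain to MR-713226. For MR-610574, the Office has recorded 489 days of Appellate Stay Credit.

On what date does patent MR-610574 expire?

Earliest priority filing: 2 November 2004.
Base term: 2 November 2004 + 24 years → 2 November 2028.
Appellate Stay Credit: +489 days → 6 March 2030.

March 6, 2030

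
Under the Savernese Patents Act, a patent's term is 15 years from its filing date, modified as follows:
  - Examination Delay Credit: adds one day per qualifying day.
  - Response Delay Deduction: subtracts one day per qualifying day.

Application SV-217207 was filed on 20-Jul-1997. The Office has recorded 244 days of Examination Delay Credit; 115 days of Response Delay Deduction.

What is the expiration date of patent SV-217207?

November 26, 2012

Base term: filing date + 15 years → 20 July 2012.
Examination Delay Credit: +244 days → 21 March 2013.
Response Delay Deduction: −115 days → 26 November 2012.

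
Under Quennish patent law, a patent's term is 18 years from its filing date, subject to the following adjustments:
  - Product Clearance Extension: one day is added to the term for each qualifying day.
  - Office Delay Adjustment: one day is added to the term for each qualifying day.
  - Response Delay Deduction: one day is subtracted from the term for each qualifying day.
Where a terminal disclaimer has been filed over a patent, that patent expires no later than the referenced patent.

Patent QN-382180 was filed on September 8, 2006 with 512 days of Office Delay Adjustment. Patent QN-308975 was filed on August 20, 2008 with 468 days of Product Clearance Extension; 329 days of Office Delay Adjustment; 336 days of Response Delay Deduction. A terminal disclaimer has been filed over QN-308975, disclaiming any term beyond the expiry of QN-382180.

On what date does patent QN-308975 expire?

February 2, 2026

Natural term of QN-308975:
  Base: filing + 18 years → 20 August 2026.
  Product Clearance Extension: +468 days → 1 December 2027.
  Office Delay Adjustment: +329 days → 25 October 2028.
  Response Delay Deduction: −336 days → 24 November 2027.
Expiry of referenced patent QN-382180:
  Base: filing + 18 years → 8 September 2024.
  Office Delay Adjustment: +512 days → 2 February 2026.
Terminal disclaimer: QN-308975 expires on the earlier of 24 November 2027 and 2 February 2026.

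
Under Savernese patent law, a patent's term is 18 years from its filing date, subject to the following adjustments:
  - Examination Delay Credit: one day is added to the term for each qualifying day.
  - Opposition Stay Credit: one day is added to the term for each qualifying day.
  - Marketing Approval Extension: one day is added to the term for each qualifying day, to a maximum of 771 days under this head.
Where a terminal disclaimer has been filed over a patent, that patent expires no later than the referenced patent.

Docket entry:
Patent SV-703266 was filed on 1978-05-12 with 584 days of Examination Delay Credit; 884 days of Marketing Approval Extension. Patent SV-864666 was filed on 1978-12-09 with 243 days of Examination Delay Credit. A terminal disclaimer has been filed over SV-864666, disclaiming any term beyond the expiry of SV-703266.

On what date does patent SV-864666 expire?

August 9, 1997

Natural term of SV-864666:
  Base: filing + 18 years → 9 December 1996.
  Examination Delay Credit: +243 days → 9 August 1997.
Expiry of referenced patent SV-703266:
  Base: filing + 18 years → 12 May 1996.
  Examination Delay Credit: +584 days → 17 December 1997.
  Marketing Approval Extension: 884 days claimed exceeds the 771-day cap, so +771 days → 27 January 2000.
Terminal disclaimer: SV-864666 expires on the earlier of 9 August 1997 and 27 January 2000.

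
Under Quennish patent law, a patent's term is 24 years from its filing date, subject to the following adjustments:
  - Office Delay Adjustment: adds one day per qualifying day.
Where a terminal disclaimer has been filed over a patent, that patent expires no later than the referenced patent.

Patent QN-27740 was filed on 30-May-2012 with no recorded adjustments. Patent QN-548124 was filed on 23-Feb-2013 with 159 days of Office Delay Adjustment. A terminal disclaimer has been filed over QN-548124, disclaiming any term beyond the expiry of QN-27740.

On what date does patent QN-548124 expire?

2036-05-30

Natural term of QN-548124:
  Base: filing + 24 years → 23 February 2037.
  Office Delay Adjustment: +159 days → 1 August 2037.
Expiry of referenced patent QN-27740:
  Base: filing + 24 years → 30 May 2036.
Terminal disclaimer: QN-548124 expires on the earlier of 1 August 2037 and 30 May 2036.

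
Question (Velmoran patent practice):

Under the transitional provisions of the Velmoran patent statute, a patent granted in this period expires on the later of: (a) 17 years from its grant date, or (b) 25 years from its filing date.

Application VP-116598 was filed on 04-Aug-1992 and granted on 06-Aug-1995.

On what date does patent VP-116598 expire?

August 4, 2017

(a) grant + 17 years → 6 August 2012.
(b) filing + 25 years → 4 August 2017.
Later of the two: 4 August 2017.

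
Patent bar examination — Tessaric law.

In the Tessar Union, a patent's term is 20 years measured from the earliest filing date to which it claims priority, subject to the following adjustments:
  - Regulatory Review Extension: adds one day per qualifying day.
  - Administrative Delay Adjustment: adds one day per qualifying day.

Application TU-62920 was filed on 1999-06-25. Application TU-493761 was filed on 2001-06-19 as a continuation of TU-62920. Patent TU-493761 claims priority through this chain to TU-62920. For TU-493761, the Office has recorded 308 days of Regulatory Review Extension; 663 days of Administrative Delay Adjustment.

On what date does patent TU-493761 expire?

Earliest priority filing: 25 June 1999.
Base term: 25 June 1999 + 20 years → 25 June 2019.
Regulatory Review Extension: +308 days → 28 April 2020.
Administrative Delay Adjustment: +663 days → 20 February 2022.

February 20, 2022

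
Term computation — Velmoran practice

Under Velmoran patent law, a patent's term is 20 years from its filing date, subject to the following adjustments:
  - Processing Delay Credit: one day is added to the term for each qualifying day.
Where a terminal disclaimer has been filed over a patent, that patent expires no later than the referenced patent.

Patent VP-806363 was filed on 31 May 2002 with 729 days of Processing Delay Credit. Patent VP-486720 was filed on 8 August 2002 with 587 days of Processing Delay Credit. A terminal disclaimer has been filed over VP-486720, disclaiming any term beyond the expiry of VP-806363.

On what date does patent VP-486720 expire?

2024-03-17

Natural term of VP-486720:
  Base: filing + 20 years → 8 August 2022.
  Processing Delay Credit: +587 days → 17 March 2024.
Expiry of referenced patent VP-806363:
  Base: filing + 20 years → 31 May 2022.
  Processing Delay Credit: +729 days → 29 May 2024.
Terminal disclaimer: VP-486720 expires on the earlier of 17 March 2024 and 29 May 2024.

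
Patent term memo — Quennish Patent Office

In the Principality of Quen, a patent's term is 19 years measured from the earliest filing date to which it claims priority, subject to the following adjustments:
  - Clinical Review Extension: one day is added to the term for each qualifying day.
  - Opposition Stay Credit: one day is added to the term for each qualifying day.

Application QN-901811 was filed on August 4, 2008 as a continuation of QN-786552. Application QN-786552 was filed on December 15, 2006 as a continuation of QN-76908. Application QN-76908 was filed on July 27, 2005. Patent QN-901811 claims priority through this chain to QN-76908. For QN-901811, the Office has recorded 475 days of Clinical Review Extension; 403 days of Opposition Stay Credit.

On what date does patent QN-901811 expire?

2026-12-22

Earliest priority filing: 27 July 2005.
Base term: 27 July 2005 + 19 years → 27 July 2024.
Clinical Review Extension: +475 days → 14 November 2025.
Opposition Stay Credit: +403 days → 22 December 2026.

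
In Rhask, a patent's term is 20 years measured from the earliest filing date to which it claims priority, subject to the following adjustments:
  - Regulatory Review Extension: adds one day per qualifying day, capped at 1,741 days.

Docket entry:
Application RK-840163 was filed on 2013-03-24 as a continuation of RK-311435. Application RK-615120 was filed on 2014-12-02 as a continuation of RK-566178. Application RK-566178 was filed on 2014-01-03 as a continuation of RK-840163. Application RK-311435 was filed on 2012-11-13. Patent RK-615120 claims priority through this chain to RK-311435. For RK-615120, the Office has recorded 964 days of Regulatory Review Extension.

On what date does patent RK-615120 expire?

July 5, 2035

Earliest priority filing: 13 November 2012.
Base term: 13 November 2012 + 20 years → 13 November 2032.
Regulatory Review Extension: 964 days (within the 1741-day cap) → +964 days → 5 July 2035.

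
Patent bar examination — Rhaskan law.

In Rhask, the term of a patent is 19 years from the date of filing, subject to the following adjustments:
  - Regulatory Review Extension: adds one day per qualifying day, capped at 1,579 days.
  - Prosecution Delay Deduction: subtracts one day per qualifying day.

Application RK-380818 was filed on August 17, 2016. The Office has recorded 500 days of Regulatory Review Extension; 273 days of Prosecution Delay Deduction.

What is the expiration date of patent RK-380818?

2036-03-31

Base term: filing date + 19 years → 17 August 2035.
Regulatory Review Extension: 500 days (within the 1579-day cap) → +500 days → 29 December 2036.
Prosecution Delay Deduction: −273 days → 31 March 2036.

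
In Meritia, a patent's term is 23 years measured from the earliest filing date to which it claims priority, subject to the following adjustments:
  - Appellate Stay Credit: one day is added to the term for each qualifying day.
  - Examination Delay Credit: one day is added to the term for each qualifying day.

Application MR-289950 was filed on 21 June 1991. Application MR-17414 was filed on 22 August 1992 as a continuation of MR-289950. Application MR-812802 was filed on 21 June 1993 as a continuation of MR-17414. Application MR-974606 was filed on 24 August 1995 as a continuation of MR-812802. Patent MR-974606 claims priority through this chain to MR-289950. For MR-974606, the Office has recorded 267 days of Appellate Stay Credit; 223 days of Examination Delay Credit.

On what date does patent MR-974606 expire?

2015-10-24

Earliest priority filing: 21 June 1991.
Base term: 21 June 1991 + 23 years → 21 June 2014.
Appellate Stay Credit: +267 days → 15 March 2015.
Examination Delay Credit: +223 days → 24 October 2015.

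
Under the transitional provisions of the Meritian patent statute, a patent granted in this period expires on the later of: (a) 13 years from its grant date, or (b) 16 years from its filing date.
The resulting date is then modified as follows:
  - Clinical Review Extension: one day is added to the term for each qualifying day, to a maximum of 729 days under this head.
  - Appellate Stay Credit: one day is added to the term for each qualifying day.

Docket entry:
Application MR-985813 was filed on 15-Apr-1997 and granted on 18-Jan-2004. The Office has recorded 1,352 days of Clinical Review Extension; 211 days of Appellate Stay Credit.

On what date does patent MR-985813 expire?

(a) grant + 13 years → 18 January 2017.
(b) filing + 16 years → 15 April 2013.
Later of the two: 18 January 2017.
Clinical Review Extension: 1352 days claimed exceeds the 729-day cap, so +729 days → 17 January 2019.
Appellate Stay Credit: +211 days → 16 August 2019.

August 16, 2019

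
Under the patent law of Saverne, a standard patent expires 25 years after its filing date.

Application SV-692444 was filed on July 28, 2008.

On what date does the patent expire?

2033-07-28

Filing date + 25 years → 28 July 2033.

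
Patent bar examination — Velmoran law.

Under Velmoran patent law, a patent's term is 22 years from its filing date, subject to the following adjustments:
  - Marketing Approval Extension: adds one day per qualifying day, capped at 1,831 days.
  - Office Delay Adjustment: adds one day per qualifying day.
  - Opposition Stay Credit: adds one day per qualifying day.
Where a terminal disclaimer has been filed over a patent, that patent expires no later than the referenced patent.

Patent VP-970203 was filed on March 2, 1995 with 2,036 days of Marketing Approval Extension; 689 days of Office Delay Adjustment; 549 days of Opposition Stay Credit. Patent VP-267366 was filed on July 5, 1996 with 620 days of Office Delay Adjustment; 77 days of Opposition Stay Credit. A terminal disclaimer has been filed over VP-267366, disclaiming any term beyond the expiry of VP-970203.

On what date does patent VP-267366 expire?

2020-06-01

Natural term of VP-267366:
  Base: filing + 22 years → 5 July 2018.
  Office Delay Adjustment: +620 days → 16 March 2020.
  Opposition Stay Credit: +77 days → 1 June 2020.
Expiry of referenced patent VP-970203:
  Base: filing + 22 years → 2 March 2017.
  Marketing Approval Extension: 2036 days claimed exceeds the 1831-day cap, so +1831 days → 7 March 2022.
  Office Delay Adjustment: +689 days → 25 January 2024.
  Opposition Stay Credit: +549 days → 27 July 2025.
Terminal disclaimer: VP-267366 expires on the earlier of 1 June 2020 and 27 July 2025.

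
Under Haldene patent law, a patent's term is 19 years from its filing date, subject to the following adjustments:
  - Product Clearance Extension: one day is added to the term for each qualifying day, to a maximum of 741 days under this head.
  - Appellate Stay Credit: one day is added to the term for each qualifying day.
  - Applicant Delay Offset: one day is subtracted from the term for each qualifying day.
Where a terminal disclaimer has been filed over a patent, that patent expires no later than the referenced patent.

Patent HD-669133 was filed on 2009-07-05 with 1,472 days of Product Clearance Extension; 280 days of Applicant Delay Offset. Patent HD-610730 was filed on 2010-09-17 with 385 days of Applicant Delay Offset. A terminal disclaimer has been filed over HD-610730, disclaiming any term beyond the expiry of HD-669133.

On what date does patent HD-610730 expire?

August 28, 2028

Natural term of HD-610730:
  Base: filing + 19 years → 17 September 2029.
  Applicant Delay Offset: −385 days → 28 August 2028.
Expiry of referenced patent HD-669133:
  Base: filing + 19 years → 5 July 2028.
  Product Clearance Extension: 1472 days claimed exceeds the 741-day cap, so +741 days → 16 July 2030.
  Applicant Delay Offset: −280 days → 9 October 2029.
Terminal disclaimer: HD-610730 expires on the earlier of 28 August 2028 and 9 October 2029.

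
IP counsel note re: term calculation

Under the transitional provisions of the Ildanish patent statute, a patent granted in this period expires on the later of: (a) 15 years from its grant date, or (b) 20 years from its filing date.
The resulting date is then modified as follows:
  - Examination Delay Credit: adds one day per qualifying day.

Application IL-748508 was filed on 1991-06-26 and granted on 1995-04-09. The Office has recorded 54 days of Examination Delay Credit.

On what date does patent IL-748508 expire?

2011-08-19

(a) grant + 15 years → 9 April 2010.
(b) filing + 20 years → 26 June 2011.
Later of the two: 26 June 2011.
Examination Delay Credit: +54 days → 19 August 2011.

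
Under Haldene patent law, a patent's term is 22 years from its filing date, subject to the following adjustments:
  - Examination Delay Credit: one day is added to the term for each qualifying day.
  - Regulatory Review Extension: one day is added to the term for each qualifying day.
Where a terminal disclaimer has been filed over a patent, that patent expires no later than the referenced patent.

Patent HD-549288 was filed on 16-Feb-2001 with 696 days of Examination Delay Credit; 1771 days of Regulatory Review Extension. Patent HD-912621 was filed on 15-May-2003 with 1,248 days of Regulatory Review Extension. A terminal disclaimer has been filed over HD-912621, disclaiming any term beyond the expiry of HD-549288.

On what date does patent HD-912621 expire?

Natural term of HD-912621:
  Base: filing + 22 years → 15 May 2025.
  Regulatory Review Extension: +1248 days → 14 October 2028.
Expiry of referenced patent HD-549288:
  Base: filing + 22 years → 16 February 2023.
  Examination Delay Credit: +696 days → 12 January 2025.
  Regulatory Review Extension: +1771 days → 18 November 2029.
Terminal disclaimer: HD-912621 expires on the earlier of 14 October 2028 and 18 November 2029.

2028-10-14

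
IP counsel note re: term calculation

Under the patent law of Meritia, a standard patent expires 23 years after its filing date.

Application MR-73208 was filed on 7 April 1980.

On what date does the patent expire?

Filing date + 23 years → 7 April 2003.

2003-04-07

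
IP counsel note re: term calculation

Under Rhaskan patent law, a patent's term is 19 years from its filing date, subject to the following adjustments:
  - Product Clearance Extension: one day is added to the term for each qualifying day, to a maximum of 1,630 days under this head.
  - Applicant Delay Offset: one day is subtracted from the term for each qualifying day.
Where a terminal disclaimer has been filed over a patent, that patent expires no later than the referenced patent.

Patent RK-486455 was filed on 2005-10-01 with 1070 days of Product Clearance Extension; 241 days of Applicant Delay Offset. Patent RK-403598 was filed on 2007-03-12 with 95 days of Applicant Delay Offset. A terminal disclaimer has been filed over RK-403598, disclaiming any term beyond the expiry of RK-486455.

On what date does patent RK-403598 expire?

Natural term of RK-403598:
  Base: filing + 19 years → 12 March 2026.
  Applicant Delay Offset: −95 days → 7 December 2025.
Expiry of referenced patent RK-486455:
  Base: filing + 19 years → 1 October 2024.
  Product Clearance Extension: 1070 days (within the 1630-day cap) → +1070 days → 6 September 2027.
  Applicant Delay Offset: −241 days → 8 January 2027.
Terminal disclaimer: RK-403598 expires on the earlier of 7 December 2025 and 8 January 2027.

December 7, 2025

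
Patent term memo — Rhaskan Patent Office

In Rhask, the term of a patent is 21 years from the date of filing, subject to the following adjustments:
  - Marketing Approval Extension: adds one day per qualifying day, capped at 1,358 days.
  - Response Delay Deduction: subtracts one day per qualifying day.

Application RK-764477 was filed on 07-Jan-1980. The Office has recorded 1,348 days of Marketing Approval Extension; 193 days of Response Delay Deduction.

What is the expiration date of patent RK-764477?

Base term: filing date + 21 years → 7 January 2001.
Marketing Approval Extension: 1348 days (within the 1358-day cap) → +1348 days → 16 September 2004.
Response Delay Deduction: −193 days → 7 March 2004.

2004-03-07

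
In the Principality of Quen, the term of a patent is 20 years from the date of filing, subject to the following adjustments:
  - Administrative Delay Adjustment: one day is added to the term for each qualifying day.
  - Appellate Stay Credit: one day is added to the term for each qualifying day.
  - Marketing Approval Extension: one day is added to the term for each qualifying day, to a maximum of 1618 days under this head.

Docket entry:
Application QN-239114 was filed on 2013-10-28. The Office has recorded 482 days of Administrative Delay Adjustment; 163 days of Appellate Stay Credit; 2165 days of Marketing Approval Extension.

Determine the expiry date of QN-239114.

2040-01-08

Base term: filing date + 20 years → 28 October 2033.
Administrative Delay Adjustment: +482 days → 22 February 2035.
Appellate Stay Credit: +163 days → 4 August 2035.
Marketing Approval Extension: 2165 days claimed exceeds the 1618-day cap, so +1618 days → 8 January 2040.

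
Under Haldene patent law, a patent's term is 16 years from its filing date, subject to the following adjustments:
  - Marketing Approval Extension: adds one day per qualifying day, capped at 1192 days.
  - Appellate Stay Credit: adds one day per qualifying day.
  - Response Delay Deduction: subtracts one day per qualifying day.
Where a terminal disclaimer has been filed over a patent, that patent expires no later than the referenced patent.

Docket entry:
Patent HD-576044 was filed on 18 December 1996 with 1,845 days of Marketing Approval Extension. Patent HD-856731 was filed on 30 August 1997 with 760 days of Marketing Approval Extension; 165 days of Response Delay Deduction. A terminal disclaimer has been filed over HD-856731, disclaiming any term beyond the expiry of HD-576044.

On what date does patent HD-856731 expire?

April 17, 2015

Natural term of HD-856731:
  Base: filing + 16 years → 30 August 2013.
  Marketing Approval Extension: 760 days (within the 1192-day cap) → +760 days → 29 September 2015.
  Response Delay Deduction: −165 days → 17 April 2015.
Expiry of referenced patent HD-576044:
  Base: filing + 16 years → 18 December 2012.
  Marketing Approval Extension: 1845 days claimed exceeds the 1192-day cap, so +1192 days → 24 March 2016.
Terminal disclaimer: HD-856731 expires on the earlier of 17 April 2015 and 24 March 2016.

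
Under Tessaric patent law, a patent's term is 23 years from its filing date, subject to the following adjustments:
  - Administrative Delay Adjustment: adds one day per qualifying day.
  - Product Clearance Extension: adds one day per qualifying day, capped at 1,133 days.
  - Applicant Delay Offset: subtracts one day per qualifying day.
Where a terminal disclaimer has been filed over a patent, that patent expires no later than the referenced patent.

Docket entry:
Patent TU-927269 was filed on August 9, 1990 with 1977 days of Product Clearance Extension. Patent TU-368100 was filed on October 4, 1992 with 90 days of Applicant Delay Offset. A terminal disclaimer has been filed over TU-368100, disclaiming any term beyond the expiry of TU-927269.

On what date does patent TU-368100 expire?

Natural term of TU-368100:
  Base: filing + 23 years → 4 October 2015.
  Applicant Delay Offset: −90 days → 6 July 2015.
Expiry of referenced patent TU-927269:
  Base: filing + 23 years → 9 August 2013.
  Product Clearance Extension: 1977 days claimed exceeds the 1133-day cap, so +1133 days → 15 September 2016.
Terminal disclaimer: TU-368100 expires on the earlier of 6 July 2015 and 15 September 2016.

July 6, 2015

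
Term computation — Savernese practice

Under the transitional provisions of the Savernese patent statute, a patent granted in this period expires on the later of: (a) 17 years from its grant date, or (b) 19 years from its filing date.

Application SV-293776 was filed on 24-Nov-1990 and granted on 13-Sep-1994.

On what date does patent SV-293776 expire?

2011-09-13

(a) grant + 17 years → 13 September 2011.
(b) filing + 19 years → 24 November 2009.
Later of the two: 13 September 2011.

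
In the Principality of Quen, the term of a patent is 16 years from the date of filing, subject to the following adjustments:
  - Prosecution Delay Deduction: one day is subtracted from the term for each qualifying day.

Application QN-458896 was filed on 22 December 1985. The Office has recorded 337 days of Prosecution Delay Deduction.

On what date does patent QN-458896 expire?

Base term: filing date + 16 years → 22 December 2001.
Prosecution Delay Deduction: −337 days → 19 January 2001.

January 19, 2001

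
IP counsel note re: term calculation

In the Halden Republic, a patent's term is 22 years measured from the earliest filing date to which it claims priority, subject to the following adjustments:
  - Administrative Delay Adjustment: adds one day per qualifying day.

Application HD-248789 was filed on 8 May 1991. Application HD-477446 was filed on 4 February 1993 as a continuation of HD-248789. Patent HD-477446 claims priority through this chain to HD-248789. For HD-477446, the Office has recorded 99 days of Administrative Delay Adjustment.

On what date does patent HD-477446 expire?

Earliest priority filing: 8 May 1991.
Base term: 8 May 1991 + 22 years → 8 May 2013.
Administrative Delay Adjustment: +99 days → 15 August 2013.

2013-08-15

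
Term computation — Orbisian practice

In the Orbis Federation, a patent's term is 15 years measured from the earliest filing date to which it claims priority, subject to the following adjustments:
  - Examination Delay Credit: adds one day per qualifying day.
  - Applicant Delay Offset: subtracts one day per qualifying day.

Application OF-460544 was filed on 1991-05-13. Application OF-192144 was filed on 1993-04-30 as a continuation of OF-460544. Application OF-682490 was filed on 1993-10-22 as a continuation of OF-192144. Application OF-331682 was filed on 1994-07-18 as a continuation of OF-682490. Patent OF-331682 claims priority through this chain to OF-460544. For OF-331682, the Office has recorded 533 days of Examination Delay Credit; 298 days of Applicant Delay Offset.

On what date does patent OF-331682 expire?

Earliest priority filing: 13 May 1991.
Base term: 13 May 1991 + 15 years → 13 May 2006.
Examination Delay Credit: +533 days → 28 October 2007.
Applicant Delay Offset: −298 days → 3 January 2007.

January 3, 2007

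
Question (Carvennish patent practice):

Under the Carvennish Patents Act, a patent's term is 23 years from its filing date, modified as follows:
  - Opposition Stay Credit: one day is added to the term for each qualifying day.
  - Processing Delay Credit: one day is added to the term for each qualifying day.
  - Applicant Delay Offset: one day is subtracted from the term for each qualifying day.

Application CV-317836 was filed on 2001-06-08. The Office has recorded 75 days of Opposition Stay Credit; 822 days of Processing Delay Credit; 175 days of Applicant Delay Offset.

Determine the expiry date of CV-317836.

May 31, 2026

Base term: filing date + 23 years → 8 June 2024.
Opposition Stay Credit: +75 days → 22 August 2024.
Processing Delay Credit: +822 days → 22 November 2026.
Applicant Delay Offset: −175 days → 31 May 2026.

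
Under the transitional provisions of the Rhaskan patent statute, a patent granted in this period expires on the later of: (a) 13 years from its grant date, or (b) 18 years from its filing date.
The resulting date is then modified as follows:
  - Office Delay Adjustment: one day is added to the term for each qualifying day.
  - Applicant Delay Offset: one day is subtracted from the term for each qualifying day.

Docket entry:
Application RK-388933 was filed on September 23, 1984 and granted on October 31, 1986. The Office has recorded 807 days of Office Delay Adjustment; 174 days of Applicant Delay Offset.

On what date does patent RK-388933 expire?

(a) grant + 13 years → 31 October 1999.
(b) filing + 18 years → 23 September 2002.
Later of the two: 23 September 2002.
Office Delay Adjustment: +807 days → 8 December 2004.
Applicant Delay Offset: −174 days → 17 June 2004.

June 17, 2004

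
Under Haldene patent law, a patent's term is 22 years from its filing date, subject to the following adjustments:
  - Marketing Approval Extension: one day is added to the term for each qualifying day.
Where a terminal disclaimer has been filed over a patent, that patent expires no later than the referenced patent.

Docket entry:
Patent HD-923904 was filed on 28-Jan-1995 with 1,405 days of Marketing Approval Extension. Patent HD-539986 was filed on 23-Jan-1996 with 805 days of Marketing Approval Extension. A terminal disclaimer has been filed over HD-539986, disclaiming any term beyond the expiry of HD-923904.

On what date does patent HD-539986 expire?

Natural term of HD-539986:
  Base: filing + 22 years → 23 January 2018.
  Marketing Approval Extension: +805 days → 7 April 2020.
Expiry of referenced patent HD-923904:
  Base: filing + 22 years → 28 January 2017.
  Marketing Approval Extension: +1405 days → 3 December 2020.
Terminal disclaimer: HD-539986 expires on the earlier of 7 April 2020 and 3 December 2020.

2020-04-07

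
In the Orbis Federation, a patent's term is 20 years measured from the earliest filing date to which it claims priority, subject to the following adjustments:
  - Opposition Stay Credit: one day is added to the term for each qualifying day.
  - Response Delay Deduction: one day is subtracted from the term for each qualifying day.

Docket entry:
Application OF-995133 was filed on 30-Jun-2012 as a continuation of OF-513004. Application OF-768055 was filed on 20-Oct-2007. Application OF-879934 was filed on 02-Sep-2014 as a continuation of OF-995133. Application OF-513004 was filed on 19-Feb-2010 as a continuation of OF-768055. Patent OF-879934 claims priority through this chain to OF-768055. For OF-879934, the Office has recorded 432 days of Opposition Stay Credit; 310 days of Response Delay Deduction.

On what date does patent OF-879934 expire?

Earliest priority filing: 20 October 2007.
Base term: 20 October 2007 + 20 years → 20 October 2027.
Opposition Stay Credit: +432 days → 25 December 2028.
Response Delay Deduction: −310 days → 19 February 2028.

2028-02-19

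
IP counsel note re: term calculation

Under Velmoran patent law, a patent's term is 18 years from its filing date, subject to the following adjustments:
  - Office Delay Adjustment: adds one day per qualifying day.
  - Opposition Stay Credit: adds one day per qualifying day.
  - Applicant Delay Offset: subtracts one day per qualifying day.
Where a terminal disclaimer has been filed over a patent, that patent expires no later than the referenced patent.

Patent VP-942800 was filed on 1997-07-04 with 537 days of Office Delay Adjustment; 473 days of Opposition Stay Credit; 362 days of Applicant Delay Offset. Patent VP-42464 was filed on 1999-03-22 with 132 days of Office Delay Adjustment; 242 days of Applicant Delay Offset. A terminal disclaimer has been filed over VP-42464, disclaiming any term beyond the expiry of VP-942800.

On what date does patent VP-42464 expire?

2016-12-02

Natural term of VP-42464:
  Base: filing + 18 years → 22 March 2017.
  Office Delay Adjustment: +132 days → 1 August 2017.
  Applicant Delay Offset: −242 days → 2 December 2016.
Expiry of referenced patent VP-942800:
  Base: filing + 18 years → 4 July 2015.
  Office Delay Adjustment: +537 days → 22 December 2016.
  Opposition Stay Credit: +473 days → 9 April 2018.
  Applicant Delay Offset: −362 days → 12 April 2017.
Terminal disclaimer: VP-42464 expires on the earlier of 2 December 2016 and 12 April 2017.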